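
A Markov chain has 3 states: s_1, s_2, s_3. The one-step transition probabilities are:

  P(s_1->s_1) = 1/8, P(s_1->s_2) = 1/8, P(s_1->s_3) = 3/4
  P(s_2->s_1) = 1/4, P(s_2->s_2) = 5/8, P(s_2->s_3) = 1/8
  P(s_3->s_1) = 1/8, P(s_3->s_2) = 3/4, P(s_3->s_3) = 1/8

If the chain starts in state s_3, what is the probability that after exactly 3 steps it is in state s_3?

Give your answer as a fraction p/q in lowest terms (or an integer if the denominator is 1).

Computing P^3 by repeated multiplication:
P^1 =
  s_1: [1/8, 1/8, 3/4]
  s_2: [1/4, 5/8, 1/8]
  s_3: [1/8, 3/4, 1/8]
P^2 =
  s_1: [9/64, 21/32, 13/64]
  s_2: [13/64, 33/64, 9/32]
  s_3: [7/32, 37/64, 13/64]
P^3 =
  s_1: [53/256, 297/512, 109/512]
  s_2: [97/512, 143/256, 129/512]
  s_3: [101/512, 277/512, 67/256]

(P^3)[s_3 -> s_3] = 67/256

Answer: 67/256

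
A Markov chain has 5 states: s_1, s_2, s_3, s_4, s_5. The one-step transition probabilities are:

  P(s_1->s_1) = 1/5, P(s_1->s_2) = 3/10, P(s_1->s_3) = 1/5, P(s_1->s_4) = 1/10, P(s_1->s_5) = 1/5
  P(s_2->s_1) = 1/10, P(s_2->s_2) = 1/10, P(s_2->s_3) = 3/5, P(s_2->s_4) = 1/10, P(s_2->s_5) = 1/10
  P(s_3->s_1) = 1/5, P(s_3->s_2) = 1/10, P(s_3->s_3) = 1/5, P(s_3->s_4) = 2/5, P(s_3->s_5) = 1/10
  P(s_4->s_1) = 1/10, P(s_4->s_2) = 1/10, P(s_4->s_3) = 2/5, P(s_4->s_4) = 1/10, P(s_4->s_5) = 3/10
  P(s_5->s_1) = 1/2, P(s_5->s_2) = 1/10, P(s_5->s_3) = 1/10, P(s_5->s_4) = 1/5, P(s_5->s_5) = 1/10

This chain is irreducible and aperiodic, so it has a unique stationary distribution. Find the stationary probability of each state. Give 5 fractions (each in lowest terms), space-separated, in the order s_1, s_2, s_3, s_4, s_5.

Answer: 1404/6557 1873/13114 1843/6557 2629/13114 1059/6557

Derivation:
The stationary distribution satisfies pi = pi * P, i.e.:
  pi_s_1 = 1/5*pi_s_1 + 1/10*pi_s_2 + 1/5*pi_s_3 + 1/10*pi_s_4 + 1/2*pi_s_5
  pi_s_2 = 3/10*pi_s_1 + 1/10*pi_s_2 + 1/10*pi_s_3 + 1/10*pi_s_4 + 1/10*pi_s_5
  pi_s_3 = 1/5*pi_s_1 + 3/5*pi_s_2 + 1/5*pi_s_3 + 2/5*pi_s_4 + 1/10*pi_s_5
  pi_s_4 = 1/10*pi_s_1 + 1/10*pi_s_2 + 2/5*pi_s_3 + 1/10*pi_s_4 + 1/5*pi_s_5
  pi_s_5 = 1/5*pi_s_1 + 1/10*pi_s_2 + 1/10*pi_s_3 + 3/10*pi_s_4 + 1/10*pi_s_5
with normalization: pi_s_1 + pi_s_2 + pi_s_3 + pi_s_4 + pi_s_5 = 1.

Using the first 4 balance equations plus normalization, the linear system A*pi = b is:
  [-4/5, 1/10, 1/5, 1/10, 1/2] . pi = 0
  [3/10, -9/10, 1/10, 1/10, 1/10] . pi = 0
  [1/5, 3/5, -4/5, 2/5, 1/10] . pi = 0
  [1/10, 1/10, 2/5, -9/10, 1/5] . pi = 0
  [1, 1, 1, 1, 1] . pi = 1

Solving yields:
  pi_s_1 = 1404/6557
  pi_s_2 = 1873/13114
  pi_s_3 = 1843/6557
  pi_s_4 = 2629/13114
  pi_s_5 = 1059/6557

Verification (pi * P):
  1404/6557*1/5 + 1873/13114*1/10 + 1843/6557*1/5 + 2629/13114*1/10 + 1059/6557*1/2 = 1404/6557 = pi_s_1  (ok)
  1404/6557*3/10 + 1873/13114*1/10 + 1843/6557*1/10 + 2629/13114*1/10 + 1059/6557*1/10 = 1873/13114 = pi_s_2  (ok)
  1404/6557*1/5 + 1873/13114*3/5 + 1843/6557*1/5 + 2629/13114*2/5 + 1059/6557*1/10 = 1843/6557 = pi_s_3  (ok)
  1404/6557*1/10 + 1873/13114*1/10 + 1843/6557*2/5 + 2629/13114*1/10 + 1059/6557*1/5 = 2629/13114 = pi_s_4  (ok)
  1404/6557*1/5 + 1873/13114*1/10 + 1843/6557*1/10 + 2629/13114*3/10 + 1059/6557*1/10 = 1059/6557 = pi_s_5  (ok)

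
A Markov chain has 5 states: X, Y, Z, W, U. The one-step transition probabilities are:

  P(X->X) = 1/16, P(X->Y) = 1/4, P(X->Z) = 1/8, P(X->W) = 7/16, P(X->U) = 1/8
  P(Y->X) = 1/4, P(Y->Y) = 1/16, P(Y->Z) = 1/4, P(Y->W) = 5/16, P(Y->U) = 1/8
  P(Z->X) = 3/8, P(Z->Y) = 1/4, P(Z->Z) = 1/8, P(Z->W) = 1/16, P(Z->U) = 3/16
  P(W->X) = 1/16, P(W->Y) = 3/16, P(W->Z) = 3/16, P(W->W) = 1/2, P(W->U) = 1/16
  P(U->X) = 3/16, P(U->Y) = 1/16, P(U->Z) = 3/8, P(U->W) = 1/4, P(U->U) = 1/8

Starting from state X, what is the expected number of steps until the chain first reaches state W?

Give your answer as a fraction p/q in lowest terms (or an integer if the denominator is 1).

Let h_i = expected steps to first reach W from state i.
Boundary: h_W = 0.
First-step equations for the other states:
  h_X = 1 + 1/16*h_X + 1/4*h_Y + 1/8*h_Z + 7/16*h_W + 1/8*h_U
  h_Y = 1 + 1/4*h_X + 1/16*h_Y + 1/4*h_Z + 5/16*h_W + 1/8*h_U
  h_Z = 1 + 3/8*h_X + 1/4*h_Y + 1/8*h_Z + 1/16*h_W + 3/16*h_U
  h_U = 1 + 3/16*h_X + 1/16*h_Y + 3/8*h_Z + 1/4*h_W + 1/8*h_U

Substituting h_W = 0 and rearranging gives the linear system (I - Q) h = 1:
  [15/16, -1/4, -1/8, -1/8] . (h_X, h_Y, h_Z, h_U) = 1
  [-1/4, 15/16, -1/4, -1/8] . (h_X, h_Y, h_Z, h_U) = 1
  [-3/8, -1/4, 7/8, -3/16] . (h_X, h_Y, h_Z, h_U) = 1
  [-3/16, -1/16, -3/8, 7/8] . (h_X, h_Y, h_Z, h_U) = 1

Solving yields:
  h_X = 1598/511
  h_Y = 1832/511
  h_Z = 2223/511
  h_U = 2010/511

Starting state is X, so the expected hitting time is h_X = 1598/511.

Answer: 1598/511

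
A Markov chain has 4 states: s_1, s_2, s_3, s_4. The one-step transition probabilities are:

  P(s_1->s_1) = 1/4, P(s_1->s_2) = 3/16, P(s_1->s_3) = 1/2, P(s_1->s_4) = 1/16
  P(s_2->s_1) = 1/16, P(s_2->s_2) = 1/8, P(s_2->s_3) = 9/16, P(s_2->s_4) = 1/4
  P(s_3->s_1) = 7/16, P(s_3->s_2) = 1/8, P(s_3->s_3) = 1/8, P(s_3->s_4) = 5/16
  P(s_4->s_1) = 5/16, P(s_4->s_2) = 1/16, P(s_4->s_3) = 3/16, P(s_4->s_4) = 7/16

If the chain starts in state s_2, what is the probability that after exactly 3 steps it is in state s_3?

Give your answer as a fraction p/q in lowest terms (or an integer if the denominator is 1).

Answer: 1331/4096

Derivation:
Computing P^3 by repeated multiplication:
P^1 =
  s_1: [1/4, 3/16, 1/2, 1/16]
  s_2: [1/16, 1/8, 9/16, 1/4]
  s_3: [7/16, 1/8, 1/8, 5/16]
  s_4: [5/16, 1/16, 3/16, 7/16]
P^2 =
  s_1: [5/16, 35/256, 39/128, 63/256]
  s_2: [89/256, 29/256, 7/32, 41/128]
  s_3: [69/256, 17/128, 93/256, 15/64]
  s_4: [77/256, 15/128, 19/64, 73/256]
P^3 =
  s_1: [19/64, 529/4096, 325/1024, 1051/4096]
  s_2: [1187/4096, 519/4096, 1331/4096, 1059/4096]
  s_3: [1261/4096, 521/4096, 153/512, 545/2048]
  s_4: [1235/4096, 129/1024, 1257/4096, 17/64]

(P^3)[s_2 -> s_3] = 1331/4096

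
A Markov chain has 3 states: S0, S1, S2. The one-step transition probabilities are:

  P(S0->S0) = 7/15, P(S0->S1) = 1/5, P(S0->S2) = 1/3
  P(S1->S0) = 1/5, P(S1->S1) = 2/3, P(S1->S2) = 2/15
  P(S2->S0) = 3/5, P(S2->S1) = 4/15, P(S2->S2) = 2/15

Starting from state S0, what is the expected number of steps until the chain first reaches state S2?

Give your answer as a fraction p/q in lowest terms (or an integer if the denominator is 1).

Answer: 120/31

Derivation:
Let h_i = expected steps to first reach S2 from state i.
Boundary: h_S2 = 0.
First-step equations for the other states:
  h_S0 = 1 + 7/15*h_S0 + 1/5*h_S1 + 1/3*h_S2
  h_S1 = 1 + 1/5*h_S0 + 2/3*h_S1 + 2/15*h_S2

Substituting h_S2 = 0 and rearranging gives the linear system (I - Q) h = 1:
  [8/15, -1/5] . (h_S0, h_S1) = 1
  [-1/5, 1/3] . (h_S0, h_S1) = 1

Solving yields:
  h_S0 = 120/31
  h_S1 = 165/31

Starting state is S0, so the expected hitting time is h_S0 = 120/31.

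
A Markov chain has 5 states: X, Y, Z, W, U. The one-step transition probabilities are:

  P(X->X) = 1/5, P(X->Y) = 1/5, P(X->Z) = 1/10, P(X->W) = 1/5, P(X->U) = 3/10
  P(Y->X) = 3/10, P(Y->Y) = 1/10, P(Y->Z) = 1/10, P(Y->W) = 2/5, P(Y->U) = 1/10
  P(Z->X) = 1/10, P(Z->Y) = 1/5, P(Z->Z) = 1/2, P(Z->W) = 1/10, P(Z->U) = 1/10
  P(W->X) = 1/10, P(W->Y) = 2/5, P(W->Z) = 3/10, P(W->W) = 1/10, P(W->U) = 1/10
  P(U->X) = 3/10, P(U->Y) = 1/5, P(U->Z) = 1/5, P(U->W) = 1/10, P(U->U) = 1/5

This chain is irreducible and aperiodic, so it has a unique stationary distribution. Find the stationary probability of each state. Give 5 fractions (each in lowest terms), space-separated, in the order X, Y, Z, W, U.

The stationary distribution satisfies pi = pi * P, i.e.:
  pi_X = 1/5*pi_X + 3/10*pi_Y + 1/10*pi_Z + 1/10*pi_W + 3/10*pi_U
  pi_Y = 1/5*pi_X + 1/10*pi_Y + 1/5*pi_Z + 2/5*pi_W + 1/5*pi_U
  pi_Z = 1/10*pi_X + 1/10*pi_Y + 1/2*pi_Z + 3/10*pi_W + 1/5*pi_U
  pi_W = 1/5*pi_X + 2/5*pi_Y + 1/10*pi_Z + 1/10*pi_W + 1/10*pi_U
  pi_U = 3/10*pi_X + 1/10*pi_Y + 1/10*pi_Z + 1/10*pi_W + 1/5*pi_U
with normalization: pi_X + pi_Y + pi_Z + pi_W + pi_U = 1.

Using the first 4 balance equations plus normalization, the linear system A*pi = b is:
  [-4/5, 3/10, 1/10, 1/10, 3/10] . pi = 0
  [1/5, -9/10, 1/5, 2/5, 1/5] . pi = 0
  [1/10, 1/10, -1/2, 3/10, 1/5] . pi = 0
  [1/5, 2/5, 1/10, -9/10, 1/10] . pi = 0
  [1, 1, 1, 1, 1] . pi = 1

Solving yields:
  pi_X = 385/1993
  pi_Y = 429/1993
  pi_Z = 1011/3986
  pi_W = 733/3986
  pi_U = 307/1993

Verification (pi * P):
  385/1993*1/5 + 429/1993*3/10 + 1011/3986*1/10 + 733/3986*1/10 + 307/1993*3/10 = 385/1993 = pi_X  (ok)
  385/1993*1/5 + 429/1993*1/10 + 1011/3986*1/5 + 733/3986*2/5 + 307/1993*1/5 = 429/1993 = pi_Y  (ok)
  385/1993*1/10 + 429/1993*1/10 + 1011/3986*1/2 + 733/3986*3/10 + 307/1993*1/5 = 1011/3986 = pi_Z  (ok)
  385/1993*1/5 + 429/1993*2/5 + 1011/3986*1/10 + 733/3986*1/10 + 307/1993*1/10 = 733/3986 = pi_W  (ok)
  385/1993*3/10 + 429/1993*1/10 + 1011/3986*1/10 + 733/3986*1/10 + 307/1993*1/5 = 307/1993 = pi_U  (ok)

Answer: 385/1993 429/1993 1011/3986 733/3986 307/1993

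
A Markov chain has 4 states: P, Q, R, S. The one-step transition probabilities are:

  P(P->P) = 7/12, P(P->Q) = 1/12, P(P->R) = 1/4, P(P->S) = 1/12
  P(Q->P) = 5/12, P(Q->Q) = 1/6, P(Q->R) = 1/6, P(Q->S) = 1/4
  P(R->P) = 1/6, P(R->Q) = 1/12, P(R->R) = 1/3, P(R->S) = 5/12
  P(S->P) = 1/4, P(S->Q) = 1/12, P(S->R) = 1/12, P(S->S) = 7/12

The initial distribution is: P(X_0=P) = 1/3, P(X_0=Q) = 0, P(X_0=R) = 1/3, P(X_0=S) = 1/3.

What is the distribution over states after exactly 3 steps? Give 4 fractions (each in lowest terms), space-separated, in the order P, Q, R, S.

Answer: 1903/5184 157/1728 65/324 295/864

Derivation:
Propagating the distribution step by step (d_{t+1} = d_t * P):
d_0 = (P=1/3, Q=0, R=1/3, S=1/3)
  d_1[P] = 1/3*7/12 + 0*5/12 + 1/3*1/6 + 1/3*1/4 = 1/3
  d_1[Q] = 1/3*1/12 + 0*1/6 + 1/3*1/12 + 1/3*1/12 = 1/12
  d_1[R] = 1/3*1/4 + 0*1/6 + 1/3*1/3 + 1/3*1/12 = 2/9
  d_1[S] = 1/3*1/12 + 0*1/4 + 1/3*5/12 + 1/3*7/12 = 13/36
d_1 = (P=1/3, Q=1/12, R=2/9, S=13/36)
  d_2[P] = 1/3*7/12 + 1/12*5/12 + 2/9*1/6 + 13/36*1/4 = 77/216
  d_2[Q] = 1/3*1/12 + 1/12*1/6 + 2/9*1/12 + 13/36*1/12 = 13/144
  d_2[R] = 1/3*1/4 + 1/12*1/6 + 2/9*1/3 + 13/36*1/12 = 29/144
  d_2[S] = 1/3*1/12 + 1/12*1/4 + 2/9*5/12 + 13/36*7/12 = 19/54
d_2 = (P=77/216, Q=13/144, R=29/144, S=19/54)
  d_3[P] = 77/216*7/12 + 13/144*5/12 + 29/144*1/6 + 19/54*1/4 = 1903/5184
  d_3[Q] = 77/216*1/12 + 13/144*1/6 + 29/144*1/12 + 19/54*1/12 = 157/1728
  d_3[R] = 77/216*1/4 + 13/144*1/6 + 29/144*1/3 + 19/54*1/12 = 65/324
  d_3[S] = 77/216*1/12 + 13/144*1/4 + 29/144*5/12 + 19/54*7/12 = 295/864
d_3 = (P=1903/5184, Q=157/1728, R=65/324, S=295/864)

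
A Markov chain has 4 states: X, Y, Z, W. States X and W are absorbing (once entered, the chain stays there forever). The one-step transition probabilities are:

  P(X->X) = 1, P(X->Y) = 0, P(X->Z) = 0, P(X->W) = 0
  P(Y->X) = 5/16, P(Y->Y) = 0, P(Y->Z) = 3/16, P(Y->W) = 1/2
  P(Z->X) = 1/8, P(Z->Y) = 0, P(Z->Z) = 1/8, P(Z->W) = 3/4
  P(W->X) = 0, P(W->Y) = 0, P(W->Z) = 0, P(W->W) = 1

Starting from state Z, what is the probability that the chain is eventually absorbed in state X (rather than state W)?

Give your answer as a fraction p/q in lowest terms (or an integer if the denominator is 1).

Let a_i = P(absorbed in X | start in state i).
Boundary conditions: a_X = 1, a_W = 0.
For each transient state i, a_i = sum_j P(i->j) * a_j:
  a_Y = 5/16*a_X + 0*a_Y + 3/16*a_Z + 1/2*a_W
  a_Z = 1/8*a_X + 0*a_Y + 1/8*a_Z + 3/4*a_W

Substituting a_X = 1 and a_W = 0, rearrange to (I - Q) a = r where r[i] = P(i -> X):
  [1, -3/16] . (a_Y, a_Z) = 5/16
  [0, 7/8] . (a_Y, a_Z) = 1/8

Solving yields:
  a_Y = 19/56
  a_Z = 1/7

Starting state is Z, so the absorption probability is a_Z = 1/7.

Answer: 1/7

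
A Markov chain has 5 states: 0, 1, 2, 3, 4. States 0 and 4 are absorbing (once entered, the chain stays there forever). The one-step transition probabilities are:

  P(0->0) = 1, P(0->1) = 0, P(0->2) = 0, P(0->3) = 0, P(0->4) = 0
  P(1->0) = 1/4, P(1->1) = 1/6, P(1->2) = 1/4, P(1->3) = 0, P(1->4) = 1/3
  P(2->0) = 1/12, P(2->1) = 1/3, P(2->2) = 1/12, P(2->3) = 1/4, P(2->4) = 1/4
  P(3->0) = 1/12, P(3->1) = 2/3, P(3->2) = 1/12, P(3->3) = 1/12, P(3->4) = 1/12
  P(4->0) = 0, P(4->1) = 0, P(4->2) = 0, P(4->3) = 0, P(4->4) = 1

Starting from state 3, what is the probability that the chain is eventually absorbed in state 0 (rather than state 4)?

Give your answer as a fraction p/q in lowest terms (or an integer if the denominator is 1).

Let a_i = P(absorbed in 0 | start in state i).
Boundary conditions: a_0 = 1, a_4 = 0.
For each transient state i, a_i = sum_j P(i->j) * a_j:
  a_1 = 1/4*a_0 + 1/6*a_1 + 1/4*a_2 + 0*a_3 + 1/3*a_4
  a_2 = 1/12*a_0 + 1/3*a_1 + 1/12*a_2 + 1/4*a_3 + 1/4*a_4
  a_3 = 1/12*a_0 + 2/3*a_1 + 1/12*a_2 + 1/12*a_3 + 1/12*a_4

Substituting a_0 = 1 and a_4 = 0, rearrange to (I - Q) a = r where r[i] = P(i -> 0):
  [5/6, -1/4, 0] . (a_1, a_2, a_3) = 1/4
  [-1/3, 11/12, -1/4] . (a_1, a_2, a_3) = 1/12
  [-2/3, -1/12, 11/12] . (a_1, a_2, a_3) = 1/12

Solving yields:
  a_1 = 99/244
  a_2 = 43/122
  a_3 = 51/122

Starting state is 3, so the absorption probability is a_3 = 51/122.

Answer: 51/122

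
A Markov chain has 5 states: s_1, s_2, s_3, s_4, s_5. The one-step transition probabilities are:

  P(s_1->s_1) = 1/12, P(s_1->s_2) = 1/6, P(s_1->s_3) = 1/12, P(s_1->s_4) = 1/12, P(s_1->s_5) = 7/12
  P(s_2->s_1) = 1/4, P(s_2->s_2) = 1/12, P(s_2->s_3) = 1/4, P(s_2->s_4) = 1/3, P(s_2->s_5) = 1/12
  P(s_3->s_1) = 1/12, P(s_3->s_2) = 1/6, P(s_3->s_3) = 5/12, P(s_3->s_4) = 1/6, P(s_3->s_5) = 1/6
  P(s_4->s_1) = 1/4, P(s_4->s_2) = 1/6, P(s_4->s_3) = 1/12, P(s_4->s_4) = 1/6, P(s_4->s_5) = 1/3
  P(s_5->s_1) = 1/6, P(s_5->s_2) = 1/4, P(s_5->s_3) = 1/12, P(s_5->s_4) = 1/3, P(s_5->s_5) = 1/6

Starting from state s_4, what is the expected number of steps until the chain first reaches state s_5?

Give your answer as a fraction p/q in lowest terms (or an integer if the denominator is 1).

Answer: 8736/2755

Derivation:
Let h_i = expected steps to first reach s_5 from state i.
Boundary: h_s_5 = 0.
First-step equations for the other states:
  h_s_1 = 1 + 1/12*h_s_1 + 1/6*h_s_2 + 1/12*h_s_3 + 1/12*h_s_4 + 7/12*h_s_5
  h_s_2 = 1 + 1/4*h_s_1 + 1/12*h_s_2 + 1/4*h_s_3 + 1/3*h_s_4 + 1/12*h_s_5
  h_s_3 = 1 + 1/12*h_s_1 + 1/6*h_s_2 + 5/12*h_s_3 + 1/6*h_s_4 + 1/6*h_s_5
  h_s_4 = 1 + 1/4*h_s_1 + 1/6*h_s_2 + 1/12*h_s_3 + 1/6*h_s_4 + 1/3*h_s_5

Substituting h_s_5 = 0 and rearranging gives the linear system (I - Q) h = 1:
  [11/12, -1/6, -1/12, -1/12] . (h_s_1, h_s_2, h_s_3, h_s_4) = 1
  [-1/4, 11/12, -1/4, -1/3] . (h_s_1, h_s_2, h_s_3, h_s_4) = 1
  [-1/12, -1/6, 7/12, -1/6] . (h_s_1, h_s_2, h_s_3, h_s_4) = 1
  [-1/4, -1/6, -1/12, 5/6] . (h_s_1, h_s_2, h_s_3, h_s_4) = 1

Solving yields:
  h_s_1 = 6864/2755
  h_s_2 = 2232/551
  h_s_3 = 11388/2755
  h_s_4 = 8736/2755

Starting state is s_4, so the expected hitting time is h_s_4 = 8736/2755.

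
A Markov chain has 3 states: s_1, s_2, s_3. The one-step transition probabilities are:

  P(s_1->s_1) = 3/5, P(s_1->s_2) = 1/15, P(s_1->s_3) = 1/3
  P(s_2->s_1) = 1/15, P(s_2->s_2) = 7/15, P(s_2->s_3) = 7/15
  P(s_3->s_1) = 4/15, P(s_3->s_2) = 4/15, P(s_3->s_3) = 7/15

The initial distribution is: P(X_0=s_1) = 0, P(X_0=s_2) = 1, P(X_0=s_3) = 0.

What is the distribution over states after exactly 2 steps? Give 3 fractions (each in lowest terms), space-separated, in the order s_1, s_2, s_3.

Answer: 44/225 26/75 103/225

Derivation:
Propagating the distribution step by step (d_{t+1} = d_t * P):
d_0 = (s_1=0, s_2=1, s_3=0)
  d_1[s_1] = 0*3/5 + 1*1/15 + 0*4/15 = 1/15
  d_1[s_2] = 0*1/15 + 1*7/15 + 0*4/15 = 7/15
  d_1[s_3] = 0*1/3 + 1*7/15 + 0*7/15 = 7/15
d_1 = (s_1=1/15, s_2=7/15, s_3=7/15)
  d_2[s_1] = 1/15*3/5 + 7/15*1/15 + 7/15*4/15 = 44/225
  d_2[s_2] = 1/15*1/15 + 7/15*7/15 + 7/15*4/15 = 26/75
  d_2[s_3] = 1/15*1/3 + 7/15*7/15 + 7/15*7/15 = 103/225
d_2 = (s_1=44/225, s_2=26/75, s_3=103/225)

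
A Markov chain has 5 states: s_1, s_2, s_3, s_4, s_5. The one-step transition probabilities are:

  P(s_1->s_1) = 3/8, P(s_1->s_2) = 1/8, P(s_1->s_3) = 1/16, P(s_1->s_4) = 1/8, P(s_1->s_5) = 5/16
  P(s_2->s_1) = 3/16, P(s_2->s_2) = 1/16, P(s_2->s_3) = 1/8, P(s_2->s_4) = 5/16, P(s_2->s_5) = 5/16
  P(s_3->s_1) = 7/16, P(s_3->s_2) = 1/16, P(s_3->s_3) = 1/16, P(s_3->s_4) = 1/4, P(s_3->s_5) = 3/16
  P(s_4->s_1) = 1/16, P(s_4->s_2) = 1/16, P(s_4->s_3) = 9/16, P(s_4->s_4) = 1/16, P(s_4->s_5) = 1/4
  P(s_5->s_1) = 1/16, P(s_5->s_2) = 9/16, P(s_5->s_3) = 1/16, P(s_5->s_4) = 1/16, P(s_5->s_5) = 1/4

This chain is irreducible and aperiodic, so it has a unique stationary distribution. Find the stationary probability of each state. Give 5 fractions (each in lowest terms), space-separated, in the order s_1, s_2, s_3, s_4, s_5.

The stationary distribution satisfies pi = pi * P, i.e.:
  pi_s_1 = 3/8*pi_s_1 + 3/16*pi_s_2 + 7/16*pi_s_3 + 1/16*pi_s_4 + 1/16*pi_s_5
  pi_s_2 = 1/8*pi_s_1 + 1/16*pi_s_2 + 1/16*pi_s_3 + 1/16*pi_s_4 + 9/16*pi_s_5
  pi_s_3 = 1/16*pi_s_1 + 1/8*pi_s_2 + 1/16*pi_s_3 + 9/16*pi_s_4 + 1/16*pi_s_5
  pi_s_4 = 1/8*pi_s_1 + 5/16*pi_s_2 + 1/4*pi_s_3 + 1/16*pi_s_4 + 1/16*pi_s_5
  pi_s_5 = 5/16*pi_s_1 + 5/16*pi_s_2 + 3/16*pi_s_3 + 1/4*pi_s_4 + 1/4*pi_s_5
with normalization: pi_s_1 + pi_s_2 + pi_s_3 + pi_s_4 + pi_s_5 = 1.

Using the first 4 balance equations plus normalization, the linear system A*pi = b is:
  [-5/8, 3/16, 7/16, 1/16, 1/16] . pi = 0
  [1/8, -15/16, 1/16, 1/16, 9/16] . pi = 0
  [1/16, 1/8, -15/16, 9/16, 1/16] . pi = 0
  [1/8, 5/16, 1/4, -15/16, 1/16] . pi = 0
  [1, 1, 1, 1, 1] . pi = 1

Solving yields:
  pi_s_1 = 2021/9489
  pi_s_2 = 1985/9489
  pi_s_3 = 1462/9489
  pi_s_4 = 5959/37956
  pi_s_5 = 3375/12652

Verification (pi * P):
  2021/9489*3/8 + 1985/9489*3/16 + 1462/9489*7/16 + 5959/37956*1/16 + 3375/12652*1/16 = 2021/9489 = pi_s_1  (ok)
  2021/9489*1/8 + 1985/9489*1/16 + 1462/9489*1/16 + 5959/37956*1/16 + 3375/12652*9/16 = 1985/9489 = pi_s_2  (ok)
  2021/9489*1/16 + 1985/9489*1/8 + 1462/9489*1/16 + 5959/37956*9/16 + 3375/12652*1/16 = 1462/9489 = pi_s_3  (ok)
  2021/9489*1/8 + 1985/9489*5/16 + 1462/9489*1/4 + 5959/37956*1/16 + 3375/12652*1/16 = 5959/37956 = pi_s_4  (ok)
  2021/9489*5/16 + 1985/9489*5/16 + 1462/9489*3/16 + 5959/37956*1/4 + 3375/12652*1/4 = 3375/12652 = pi_s_5  (ok)

Answer: 2021/9489 1985/9489 1462/9489 5959/37956 3375/12652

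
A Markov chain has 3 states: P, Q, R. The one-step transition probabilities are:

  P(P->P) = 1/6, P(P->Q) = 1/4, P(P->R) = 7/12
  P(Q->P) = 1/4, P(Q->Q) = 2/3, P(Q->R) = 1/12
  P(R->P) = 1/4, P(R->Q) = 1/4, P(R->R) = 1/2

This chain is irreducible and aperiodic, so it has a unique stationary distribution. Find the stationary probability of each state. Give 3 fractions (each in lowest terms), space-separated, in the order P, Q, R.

The stationary distribution satisfies pi = pi * P, i.e.:
  pi_P = 1/6*pi_P + 1/4*pi_Q + 1/4*pi_R
  pi_Q = 1/4*pi_P + 2/3*pi_Q + 1/4*pi_R
  pi_R = 7/12*pi_P + 1/12*pi_Q + 1/2*pi_R
with normalization: pi_P + pi_Q + pi_R = 1.

Using the first 2 balance equations plus normalization, the linear system A*pi = b is:
  [-5/6, 1/4, 1/4] . pi = 0
  [1/4, -1/3, 1/4] . pi = 0
  [1, 1, 1] . pi = 1

Solving yields:
  pi_P = 3/13
  pi_Q = 3/7
  pi_R = 31/91

Verification (pi * P):
  3/13*1/6 + 3/7*1/4 + 31/91*1/4 = 3/13 = pi_P  (ok)
  3/13*1/4 + 3/7*2/3 + 31/91*1/4 = 3/7 = pi_Q  (ok)
  3/13*7/12 + 3/7*1/12 + 31/91*1/2 = 31/91 = pi_R  (ok)

Answer: 3/13 3/7 31/91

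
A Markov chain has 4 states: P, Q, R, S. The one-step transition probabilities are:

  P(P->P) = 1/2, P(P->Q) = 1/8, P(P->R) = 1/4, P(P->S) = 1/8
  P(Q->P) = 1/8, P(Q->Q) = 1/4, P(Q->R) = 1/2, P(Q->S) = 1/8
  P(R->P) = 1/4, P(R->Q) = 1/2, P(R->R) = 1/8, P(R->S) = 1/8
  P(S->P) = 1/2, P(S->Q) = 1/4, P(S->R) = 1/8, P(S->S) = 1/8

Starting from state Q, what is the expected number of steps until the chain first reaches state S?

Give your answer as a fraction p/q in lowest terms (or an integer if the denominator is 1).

Let h_i = expected steps to first reach S from state i.
Boundary: h_S = 0.
First-step equations for the other states:
  h_P = 1 + 1/2*h_P + 1/8*h_Q + 1/4*h_R + 1/8*h_S
  h_Q = 1 + 1/8*h_P + 1/4*h_Q + 1/2*h_R + 1/8*h_S
  h_R = 1 + 1/4*h_P + 1/2*h_Q + 1/8*h_R + 1/8*h_S

Substituting h_S = 0 and rearranging gives the linear system (I - Q) h = 1:
  [1/2, -1/8, -1/4] . (h_P, h_Q, h_R) = 1
  [-1/8, 3/4, -1/2] . (h_P, h_Q, h_R) = 1
  [-1/4, -1/2, 7/8] . (h_P, h_Q, h_R) = 1

Solving yields:
  h_P = 8
  h_Q = 8
  h_R = 8

Starting state is Q, so the expected hitting time is h_Q = 8.

Answer: 8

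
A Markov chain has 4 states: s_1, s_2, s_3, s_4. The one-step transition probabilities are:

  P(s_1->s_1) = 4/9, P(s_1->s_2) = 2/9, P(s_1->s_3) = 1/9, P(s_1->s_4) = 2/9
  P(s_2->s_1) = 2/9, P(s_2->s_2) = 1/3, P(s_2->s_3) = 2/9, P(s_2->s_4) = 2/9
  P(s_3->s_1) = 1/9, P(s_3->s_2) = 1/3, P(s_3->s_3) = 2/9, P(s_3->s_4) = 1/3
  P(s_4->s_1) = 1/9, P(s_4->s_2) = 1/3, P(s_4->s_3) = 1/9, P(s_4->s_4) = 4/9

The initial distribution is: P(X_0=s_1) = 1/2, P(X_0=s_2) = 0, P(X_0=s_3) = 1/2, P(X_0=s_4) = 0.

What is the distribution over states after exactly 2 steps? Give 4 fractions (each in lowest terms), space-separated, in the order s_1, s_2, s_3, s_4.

Answer: 19/81 49/162 13/81 49/162

Derivation:
Propagating the distribution step by step (d_{t+1} = d_t * P):
d_0 = (s_1=1/2, s_2=0, s_3=1/2, s_4=0)
  d_1[s_1] = 1/2*4/9 + 0*2/9 + 1/2*1/9 + 0*1/9 = 5/18
  d_1[s_2] = 1/2*2/9 + 0*1/3 + 1/2*1/3 + 0*1/3 = 5/18
  d_1[s_3] = 1/2*1/9 + 0*2/9 + 1/2*2/9 + 0*1/9 = 1/6
  d_1[s_4] = 1/2*2/9 + 0*2/9 + 1/2*1/3 + 0*4/9 = 5/18
d_1 = (s_1=5/18, s_2=5/18, s_3=1/6, s_4=5/18)
  d_2[s_1] = 5/18*4/9 + 5/18*2/9 + 1/6*1/9 + 5/18*1/9 = 19/81
  d_2[s_2] = 5/18*2/9 + 5/18*1/3 + 1/6*1/3 + 5/18*1/3 = 49/162
  d_2[s_3] = 5/18*1/9 + 5/18*2/9 + 1/6*2/9 + 5/18*1/9 = 13/81
  d_2[s_4] = 5/18*2/9 + 5/18*2/9 + 1/6*1/3 + 5/18*4/9 = 49/162
d_2 = (s_1=19/81, s_2=49/162, s_3=13/81, s_4=49/162)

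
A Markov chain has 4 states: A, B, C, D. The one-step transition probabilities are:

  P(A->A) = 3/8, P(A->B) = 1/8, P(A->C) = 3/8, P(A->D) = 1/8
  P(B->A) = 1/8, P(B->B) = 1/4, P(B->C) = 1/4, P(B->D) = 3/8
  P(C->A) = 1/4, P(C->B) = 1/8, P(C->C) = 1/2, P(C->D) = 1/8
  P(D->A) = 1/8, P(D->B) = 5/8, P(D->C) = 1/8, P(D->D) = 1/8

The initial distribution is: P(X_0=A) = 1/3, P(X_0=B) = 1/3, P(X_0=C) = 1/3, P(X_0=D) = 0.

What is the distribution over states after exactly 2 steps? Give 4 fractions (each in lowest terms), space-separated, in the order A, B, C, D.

Answer: 15/64 1/4 67/192 1/6

Derivation:
Propagating the distribution step by step (d_{t+1} = d_t * P):
d_0 = (A=1/3, B=1/3, C=1/3, D=0)
  d_1[A] = 1/3*3/8 + 1/3*1/8 + 1/3*1/4 + 0*1/8 = 1/4
  d_1[B] = 1/3*1/8 + 1/3*1/4 + 1/3*1/8 + 0*5/8 = 1/6
  d_1[C] = 1/3*3/8 + 1/3*1/4 + 1/3*1/2 + 0*1/8 = 3/8
  d_1[D] = 1/3*1/8 + 1/3*3/8 + 1/3*1/8 + 0*1/8 = 5/24
d_1 = (A=1/4, B=1/6, C=3/8, D=5/24)
  d_2[A] = 1/4*3/8 + 1/6*1/8 + 3/8*1/4 + 5/24*1/8 = 15/64
  d_2[B] = 1/4*1/8 + 1/6*1/4 + 3/8*1/8 + 5/24*5/8 = 1/4
  d_2[C] = 1/4*3/8 + 1/6*1/4 + 3/8*1/2 + 5/24*1/8 = 67/192
  d_2[D] = 1/4*1/8 + 1/6*3/8 + 3/8*1/8 + 5/24*1/8 = 1/6
d_2 = (A=15/64, B=1/4, C=67/192, D=1/6)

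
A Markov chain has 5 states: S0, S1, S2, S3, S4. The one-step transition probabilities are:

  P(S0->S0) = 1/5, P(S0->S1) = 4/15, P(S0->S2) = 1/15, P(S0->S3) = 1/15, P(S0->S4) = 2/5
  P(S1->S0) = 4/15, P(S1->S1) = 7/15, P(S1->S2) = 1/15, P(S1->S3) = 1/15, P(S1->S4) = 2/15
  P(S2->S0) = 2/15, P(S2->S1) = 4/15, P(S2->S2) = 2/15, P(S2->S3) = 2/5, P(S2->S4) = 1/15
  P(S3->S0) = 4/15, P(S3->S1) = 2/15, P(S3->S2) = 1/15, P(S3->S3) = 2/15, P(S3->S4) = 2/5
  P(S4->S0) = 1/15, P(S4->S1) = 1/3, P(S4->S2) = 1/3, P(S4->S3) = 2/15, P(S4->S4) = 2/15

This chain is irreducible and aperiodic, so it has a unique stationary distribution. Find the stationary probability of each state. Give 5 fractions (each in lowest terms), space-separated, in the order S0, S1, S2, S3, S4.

The stationary distribution satisfies pi = pi * P, i.e.:
  pi_S0 = 1/5*pi_S0 + 4/15*pi_S1 + 2/15*pi_S2 + 4/15*pi_S3 + 1/15*pi_S4
  pi_S1 = 4/15*pi_S0 + 7/15*pi_S1 + 4/15*pi_S2 + 2/15*pi_S3 + 1/3*pi_S4
  pi_S2 = 1/15*pi_S0 + 1/15*pi_S1 + 2/15*pi_S2 + 1/15*pi_S3 + 1/3*pi_S4
  pi_S3 = 1/15*pi_S0 + 1/15*pi_S1 + 2/5*pi_S2 + 2/15*pi_S3 + 2/15*pi_S4
  pi_S4 = 2/5*pi_S0 + 2/15*pi_S1 + 1/15*pi_S2 + 2/5*pi_S3 + 2/15*pi_S4
with normalization: pi_S0 + pi_S1 + pi_S2 + pi_S3 + pi_S4 = 1.

Using the first 4 balance equations plus normalization, the linear system A*pi = b is:
  [-4/5, 4/15, 2/15, 4/15, 1/15] . pi = 0
  [4/15, -8/15, 4/15, 2/15, 1/3] . pi = 0
  [1/15, 1/15, -13/15, 1/15, 1/3] . pi = 0
  [1/15, 1/15, 2/5, -13/15, 2/15] . pi = 0
  [1, 1, 1, 1, 1] . pi = 1

Solving yields:
  pi_S0 = 941/4856
  pi_S1 = 7981/24280
  pi_S2 = 801/6070
  pi_S3 = 1623/12140
  pi_S4 = 643/3035

Verification (pi * P):
  941/4856*1/5 + 7981/24280*4/15 + 801/6070*2/15 + 1623/12140*4/15 + 643/3035*1/15 = 941/4856 = pi_S0  (ok)
  941/4856*4/15 + 7981/24280*7/15 + 801/6070*4/15 + 1623/12140*2/15 + 643/3035*1/3 = 7981/24280 = pi_S1  (ok)
  941/4856*1/15 + 7981/24280*1/15 + 801/6070*2/15 + 1623/12140*1/15 + 643/3035*1/3 = 801/6070 = pi_S2  (ok)
  941/4856*1/15 + 7981/24280*1/15 + 801/6070*2/5 + 1623/12140*2/15 + 643/3035*2/15 = 1623/12140 = pi_S3  (ok)
  941/4856*2/5 + 7981/24280*2/15 + 801/6070*1/15 + 1623/12140*2/5 + 643/3035*2/15 = 643/3035 = pi_S4  (ok)

Answer: 941/4856 7981/24280 801/6070 1623/12140 643/3035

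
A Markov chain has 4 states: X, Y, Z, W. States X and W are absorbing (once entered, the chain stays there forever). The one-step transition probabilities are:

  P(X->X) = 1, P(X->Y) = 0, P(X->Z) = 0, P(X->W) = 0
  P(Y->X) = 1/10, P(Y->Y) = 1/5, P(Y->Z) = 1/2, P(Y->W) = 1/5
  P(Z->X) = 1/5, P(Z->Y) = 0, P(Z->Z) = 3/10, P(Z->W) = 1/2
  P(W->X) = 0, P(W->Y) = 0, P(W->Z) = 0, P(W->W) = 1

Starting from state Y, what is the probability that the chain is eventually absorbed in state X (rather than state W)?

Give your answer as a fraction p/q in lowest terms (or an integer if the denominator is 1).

Answer: 17/56

Derivation:
Let a_i = P(absorbed in X | start in state i).
Boundary conditions: a_X = 1, a_W = 0.
For each transient state i, a_i = sum_j P(i->j) * a_j:
  a_Y = 1/10*a_X + 1/5*a_Y + 1/2*a_Z + 1/5*a_W
  a_Z = 1/5*a_X + 0*a_Y + 3/10*a_Z + 1/2*a_W

Substituting a_X = 1 and a_W = 0, rearrange to (I - Q) a = r where r[i] = P(i -> X):
  [4/5, -1/2] . (a_Y, a_Z) = 1/10
  [0, 7/10] . (a_Y, a_Z) = 1/5

Solving yields:
  a_Y = 17/56
  a_Z = 2/7

Starting state is Y, so the absorption probability is a_Y = 17/56.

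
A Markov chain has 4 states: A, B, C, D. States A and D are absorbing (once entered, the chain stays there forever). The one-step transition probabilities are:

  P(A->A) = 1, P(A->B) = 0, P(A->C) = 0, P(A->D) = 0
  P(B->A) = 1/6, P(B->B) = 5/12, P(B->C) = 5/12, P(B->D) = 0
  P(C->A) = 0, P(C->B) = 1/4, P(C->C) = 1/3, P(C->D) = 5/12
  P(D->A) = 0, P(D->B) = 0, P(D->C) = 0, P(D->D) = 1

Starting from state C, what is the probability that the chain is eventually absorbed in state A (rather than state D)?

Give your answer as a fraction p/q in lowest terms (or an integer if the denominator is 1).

Let a_i = P(absorbed in A | start in state i).
Boundary conditions: a_A = 1, a_D = 0.
For each transient state i, a_i = sum_j P(i->j) * a_j:
  a_B = 1/6*a_A + 5/12*a_B + 5/12*a_C + 0*a_D
  a_C = 0*a_A + 1/4*a_B + 1/3*a_C + 5/12*a_D

Substituting a_A = 1 and a_D = 0, rearrange to (I - Q) a = r where r[i] = P(i -> A):
  [7/12, -5/12] . (a_B, a_C) = 1/6
  [-1/4, 2/3] . (a_B, a_C) = 0

Solving yields:
  a_B = 16/41
  a_C = 6/41

Starting state is C, so the absorption probability is a_C = 6/41.

Answer: 6/41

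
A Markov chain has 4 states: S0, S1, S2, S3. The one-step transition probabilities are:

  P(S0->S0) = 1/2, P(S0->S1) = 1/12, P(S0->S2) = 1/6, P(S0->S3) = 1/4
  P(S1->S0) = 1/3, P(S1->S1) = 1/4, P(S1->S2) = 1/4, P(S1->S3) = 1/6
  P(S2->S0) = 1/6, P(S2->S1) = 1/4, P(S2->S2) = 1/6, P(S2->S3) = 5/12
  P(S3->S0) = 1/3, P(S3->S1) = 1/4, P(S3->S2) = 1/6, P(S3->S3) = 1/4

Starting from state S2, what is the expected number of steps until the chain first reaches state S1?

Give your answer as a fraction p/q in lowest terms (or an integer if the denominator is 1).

Let h_i = expected steps to first reach S1 from state i.
Boundary: h_S1 = 0.
First-step equations for the other states:
  h_S0 = 1 + 1/2*h_S0 + 1/12*h_S1 + 1/6*h_S2 + 1/4*h_S3
  h_S2 = 1 + 1/6*h_S0 + 1/4*h_S1 + 1/6*h_S2 + 5/12*h_S3
  h_S3 = 1 + 1/3*h_S0 + 1/4*h_S1 + 1/6*h_S2 + 1/4*h_S3

Substituting h_S1 = 0 and rearranging gives the linear system (I - Q) h = 1:
  [1/2, -1/6, -1/4] . (h_S0, h_S2, h_S3) = 1
  [-1/6, 5/6, -5/12] . (h_S0, h_S2, h_S3) = 1
  [-1/3, -1/6, 3/4] . (h_S0, h_S2, h_S3) = 1

Solving yields:
  h_S0 = 108/17
  h_S2 = 87/17
  h_S3 = 90/17

Starting state is S2, so the expected hitting time is h_S2 = 87/17.

Answer: 87/17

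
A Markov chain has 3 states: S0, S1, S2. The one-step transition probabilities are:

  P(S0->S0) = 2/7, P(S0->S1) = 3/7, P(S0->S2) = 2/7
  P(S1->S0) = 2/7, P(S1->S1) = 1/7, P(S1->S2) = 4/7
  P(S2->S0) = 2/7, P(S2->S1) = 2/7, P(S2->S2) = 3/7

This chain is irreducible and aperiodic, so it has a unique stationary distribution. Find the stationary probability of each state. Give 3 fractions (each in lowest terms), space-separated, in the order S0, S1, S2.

Answer: 2/7 2/7 3/7

Derivation:
The stationary distribution satisfies pi = pi * P, i.e.:
  pi_S0 = 2/7*pi_S0 + 2/7*pi_S1 + 2/7*pi_S2
  pi_S1 = 3/7*pi_S0 + 1/7*pi_S1 + 2/7*pi_S2
  pi_S2 = 2/7*pi_S0 + 4/7*pi_S1 + 3/7*pi_S2
with normalization: pi_S0 + pi_S1 + pi_S2 = 1.

Using the first 2 balance equations plus normalization, the linear system A*pi = b is:
  [-5/7, 2/7, 2/7] . pi = 0
  [3/7, -6/7, 2/7] . pi = 0
  [1, 1, 1] . pi = 1

Solving yields:
  pi_S0 = 2/7
  pi_S1 = 2/7
  pi_S2 = 3/7

Verification (pi * P):
  2/7*2/7 + 2/7*2/7 + 3/7*2/7 = 2/7 = pi_S0  (ok)
  2/7*3/7 + 2/7*1/7 + 3/7*2/7 = 2/7 = pi_S1  (ok)
  2/7*2/7 + 2/7*4/7 + 3/7*3/7 = 3/7 = pi_S2  (ok)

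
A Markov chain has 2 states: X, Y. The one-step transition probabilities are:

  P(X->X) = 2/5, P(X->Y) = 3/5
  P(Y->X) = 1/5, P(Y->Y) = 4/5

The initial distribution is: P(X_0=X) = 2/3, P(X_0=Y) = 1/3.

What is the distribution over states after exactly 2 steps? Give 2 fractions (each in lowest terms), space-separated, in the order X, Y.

Propagating the distribution step by step (d_{t+1} = d_t * P):
d_0 = (X=2/3, Y=1/3)
  d_1[X] = 2/3*2/5 + 1/3*1/5 = 1/3
  d_1[Y] = 2/3*3/5 + 1/3*4/5 = 2/3
d_1 = (X=1/3, Y=2/3)
  d_2[X] = 1/3*2/5 + 2/3*1/5 = 4/15
  d_2[Y] = 1/3*3/5 + 2/3*4/5 = 11/15
d_2 = (X=4/15, Y=11/15)

Answer: 4/15 11/15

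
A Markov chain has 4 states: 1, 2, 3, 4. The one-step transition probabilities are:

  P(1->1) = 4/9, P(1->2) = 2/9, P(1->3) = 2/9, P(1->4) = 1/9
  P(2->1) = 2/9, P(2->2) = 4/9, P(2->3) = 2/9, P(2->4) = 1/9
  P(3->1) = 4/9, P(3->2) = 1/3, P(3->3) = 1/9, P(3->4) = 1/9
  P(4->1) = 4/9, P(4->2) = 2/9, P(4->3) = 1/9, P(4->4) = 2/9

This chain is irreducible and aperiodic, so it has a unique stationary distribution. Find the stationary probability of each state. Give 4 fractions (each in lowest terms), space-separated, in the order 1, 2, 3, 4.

The stationary distribution satisfies pi = pi * P, i.e.:
  pi_1 = 4/9*pi_1 + 2/9*pi_2 + 4/9*pi_3 + 4/9*pi_4
  pi_2 = 2/9*pi_1 + 4/9*pi_2 + 1/3*pi_3 + 2/9*pi_4
  pi_3 = 2/9*pi_1 + 2/9*pi_2 + 1/9*pi_3 + 1/9*pi_4
  pi_4 = 1/9*pi_1 + 1/9*pi_2 + 1/9*pi_3 + 2/9*pi_4
with normalization: pi_1 + pi_2 + pi_3 + pi_4 = 1.

Using the first 3 balance equations plus normalization, the linear system A*pi = b is:
  [-5/9, 2/9, 4/9, 4/9] . pi = 0
  [2/9, -5/9, 1/3, 2/9] . pi = 0
  [2/9, 2/9, -8/9, 1/9] . pi = 0
  [1, 1, 1, 1] . pi = 1

Solving yields:
  pi_1 = 3/8
  pi_2 = 5/16
  pi_3 = 3/16
  pi_4 = 1/8

Verification (pi * P):
  3/8*4/9 + 5/16*2/9 + 3/16*4/9 + 1/8*4/9 = 3/8 = pi_1  (ok)
  3/8*2/9 + 5/16*4/9 + 3/16*1/3 + 1/8*2/9 = 5/16 = pi_2  (ok)
  3/8*2/9 + 5/16*2/9 + 3/16*1/9 + 1/8*1/9 = 3/16 = pi_3  (ok)
  3/8*1/9 + 5/16*1/9 + 3/16*1/9 + 1/8*2/9 = 1/8 = pi_4  (ok)

Answer: 3/8 5/16 3/16 1/8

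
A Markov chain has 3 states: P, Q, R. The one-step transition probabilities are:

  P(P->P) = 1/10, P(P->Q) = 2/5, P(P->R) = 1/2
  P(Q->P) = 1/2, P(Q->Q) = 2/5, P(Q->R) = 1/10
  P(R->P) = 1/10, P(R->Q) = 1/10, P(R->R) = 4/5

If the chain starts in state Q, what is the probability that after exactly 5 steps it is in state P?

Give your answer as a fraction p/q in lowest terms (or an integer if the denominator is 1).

Answer: 5111/25000

Derivation:
Computing P^5 by repeated multiplication:
P^1 =
  P: [1/10, 2/5, 1/2]
  Q: [1/2, 2/5, 1/10]
  R: [1/10, 1/10, 4/5]
P^2 =
  P: [13/50, 1/4, 49/100]
  Q: [13/50, 37/100, 37/100]
  R: [7/50, 4/25, 7/10]
P^3 =
  P: [1/5, 253/1000, 547/1000]
  Q: [31/125, 289/1000, 463/1000]
  R: [41/250, 19/100, 323/500]
P^4 =
  P: [503/2500, 2359/10000, 5629/10000]
  Q: [539/2500, 2611/10000, 5233/10000]
  R: [22/125, 1031/5000, 3089/5000]
P^5 =
  P: [4859/25000, 23113/100000, 57451/100000]
  Q: [5111/25000, 24301/100000, 11051/20000]
  R: [2281/12500, 10733/50000, 30143/50000]

(P^5)[Q -> P] = 5111/25000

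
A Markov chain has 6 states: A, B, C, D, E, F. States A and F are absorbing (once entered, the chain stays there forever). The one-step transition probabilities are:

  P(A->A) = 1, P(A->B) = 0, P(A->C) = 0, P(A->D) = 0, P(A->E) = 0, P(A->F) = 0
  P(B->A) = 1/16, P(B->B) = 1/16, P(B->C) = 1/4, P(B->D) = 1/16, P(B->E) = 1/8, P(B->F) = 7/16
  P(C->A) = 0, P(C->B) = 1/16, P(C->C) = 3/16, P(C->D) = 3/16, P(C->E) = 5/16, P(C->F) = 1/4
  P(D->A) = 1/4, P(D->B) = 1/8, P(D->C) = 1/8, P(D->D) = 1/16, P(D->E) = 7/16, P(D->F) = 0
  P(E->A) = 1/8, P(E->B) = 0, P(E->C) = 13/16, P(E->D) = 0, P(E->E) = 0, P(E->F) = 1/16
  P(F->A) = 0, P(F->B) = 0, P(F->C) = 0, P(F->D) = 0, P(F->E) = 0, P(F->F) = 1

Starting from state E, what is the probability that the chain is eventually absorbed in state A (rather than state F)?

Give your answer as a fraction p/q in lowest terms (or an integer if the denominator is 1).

Answer: 8111/24341

Derivation:
Let a_i = P(absorbed in A | start in state i).
Boundary conditions: a_A = 1, a_F = 0.
For each transient state i, a_i = sum_j P(i->j) * a_j:
  a_B = 1/16*a_A + 1/16*a_B + 1/4*a_C + 1/16*a_D + 1/8*a_E + 7/16*a_F
  a_C = 0*a_A + 1/16*a_B + 3/16*a_C + 3/16*a_D + 5/16*a_E + 1/4*a_F
  a_D = 1/4*a_A + 1/8*a_B + 1/8*a_C + 1/16*a_D + 7/16*a_E + 0*a_F
  a_E = 1/8*a_A + 0*a_B + 13/16*a_C + 0*a_D + 0*a_E + 1/16*a_F

Substituting a_A = 1 and a_F = 0, rearrange to (I - Q) a = r where r[i] = P(i -> A):
  [15/16, -1/4, -1/16, -1/8] . (a_B, a_C, a_D, a_E) = 1/16
  [-1/16, 13/16, -3/16, -5/16] . (a_B, a_C, a_D, a_E) = 0
  [-1/8, -1/8, 15/16, -7/16] . (a_B, a_C, a_D, a_E) = 1/4
  [0, -13/16, 0, 1] . (a_B, a_C, a_D, a_E) = 1/8

Solving yields:
  a_B = 5154/24341
  a_C = 6238/24341
  a_D = 11795/24341
  a_E = 8111/24341

Starting state is E, so the absorption probability is a_E = 8111/24341.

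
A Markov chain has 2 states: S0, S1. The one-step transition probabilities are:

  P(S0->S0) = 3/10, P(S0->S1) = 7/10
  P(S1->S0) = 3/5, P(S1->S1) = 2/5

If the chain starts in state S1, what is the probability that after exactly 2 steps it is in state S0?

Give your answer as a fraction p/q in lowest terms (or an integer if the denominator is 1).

Answer: 21/50

Derivation:
Computing P^2 by repeated multiplication:
P^1 =
  S0: [3/10, 7/10]
  S1: [3/5, 2/5]
P^2 =
  S0: [51/100, 49/100]
  S1: [21/50, 29/50]

(P^2)[S1 -> S0] = 21/50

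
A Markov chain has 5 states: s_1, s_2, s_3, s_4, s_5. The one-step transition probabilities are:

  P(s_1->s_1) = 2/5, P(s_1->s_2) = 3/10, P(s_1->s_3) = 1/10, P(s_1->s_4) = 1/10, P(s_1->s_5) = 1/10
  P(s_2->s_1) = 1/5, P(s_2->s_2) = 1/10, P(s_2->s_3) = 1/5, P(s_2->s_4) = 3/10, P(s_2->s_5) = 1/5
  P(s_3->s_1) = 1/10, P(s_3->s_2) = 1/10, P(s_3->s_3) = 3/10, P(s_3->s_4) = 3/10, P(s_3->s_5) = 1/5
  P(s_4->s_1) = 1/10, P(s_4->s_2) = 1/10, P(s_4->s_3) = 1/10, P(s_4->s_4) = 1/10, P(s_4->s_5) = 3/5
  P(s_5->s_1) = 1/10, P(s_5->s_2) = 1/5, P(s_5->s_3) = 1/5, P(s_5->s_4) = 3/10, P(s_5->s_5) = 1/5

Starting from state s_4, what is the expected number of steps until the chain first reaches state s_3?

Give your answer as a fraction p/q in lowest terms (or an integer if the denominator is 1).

Answer: 1970/293

Derivation:
Let h_i = expected steps to first reach s_3 from state i.
Boundary: h_s_3 = 0.
First-step equations for the other states:
  h_s_1 = 1 + 2/5*h_s_1 + 3/10*h_s_2 + 1/10*h_s_3 + 1/10*h_s_4 + 1/10*h_s_5
  h_s_2 = 1 + 1/5*h_s_1 + 1/10*h_s_2 + 1/5*h_s_3 + 3/10*h_s_4 + 1/5*h_s_5
  h_s_4 = 1 + 1/10*h_s_1 + 1/10*h_s_2 + 1/10*h_s_3 + 1/10*h_s_4 + 3/5*h_s_5
  h_s_5 = 1 + 1/10*h_s_1 + 1/5*h_s_2 + 1/5*h_s_3 + 3/10*h_s_4 + 1/5*h_s_5

Substituting h_s_3 = 0 and rearranging gives the linear system (I - Q) h = 1:
  [3/5, -3/10, -1/10, -1/10] . (h_s_1, h_s_2, h_s_4, h_s_5) = 1
  [-1/5, 9/10, -3/10, -1/5] . (h_s_1, h_s_2, h_s_4, h_s_5) = 1
  [-1/10, -1/10, 9/10, -3/5] . (h_s_1, h_s_2, h_s_4, h_s_5) = 1
  [-1/10, -1/5, -3/10, 4/5] . (h_s_1, h_s_2, h_s_4, h_s_5) = 1

Solving yields:
  h_s_1 = 2040/293
  h_s_2 = 1840/293
  h_s_4 = 1970/293
  h_s_5 = 1820/293

Starting state is s_4, so the expected hitting time is h_s_4 = 1970/293.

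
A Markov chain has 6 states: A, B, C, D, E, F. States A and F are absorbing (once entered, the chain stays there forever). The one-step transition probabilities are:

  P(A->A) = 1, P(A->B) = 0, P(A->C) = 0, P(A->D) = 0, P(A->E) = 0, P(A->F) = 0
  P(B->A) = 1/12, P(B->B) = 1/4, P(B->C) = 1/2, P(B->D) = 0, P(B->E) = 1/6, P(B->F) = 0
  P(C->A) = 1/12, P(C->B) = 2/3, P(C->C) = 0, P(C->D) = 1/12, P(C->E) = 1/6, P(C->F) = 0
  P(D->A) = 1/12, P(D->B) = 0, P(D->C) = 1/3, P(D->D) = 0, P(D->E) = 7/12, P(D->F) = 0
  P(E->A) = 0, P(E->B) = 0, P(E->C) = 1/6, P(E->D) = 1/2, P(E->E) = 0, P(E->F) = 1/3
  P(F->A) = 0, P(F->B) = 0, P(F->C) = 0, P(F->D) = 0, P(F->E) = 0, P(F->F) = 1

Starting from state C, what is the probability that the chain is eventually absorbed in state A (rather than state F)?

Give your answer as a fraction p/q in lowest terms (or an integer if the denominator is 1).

Let a_i = P(absorbed in A | start in state i).
Boundary conditions: a_A = 1, a_F = 0.
For each transient state i, a_i = sum_j P(i->j) * a_j:
  a_B = 1/12*a_A + 1/4*a_B + 1/2*a_C + 0*a_D + 1/6*a_E + 0*a_F
  a_C = 1/12*a_A + 2/3*a_B + 0*a_C + 1/12*a_D + 1/6*a_E + 0*a_F
  a_D = 1/12*a_A + 0*a_B + 1/3*a_C + 0*a_D + 7/12*a_E + 0*a_F
  a_E = 0*a_A + 0*a_B + 1/6*a_C + 1/2*a_D + 0*a_E + 1/3*a_F

Substituting a_A = 1 and a_F = 0, rearrange to (I - Q) a = r where r[i] = P(i -> A):
  [3/4, -1/2, 0, -1/6] . (a_B, a_C, a_D, a_E) = 1/12
  [-2/3, 1, -1/12, -1/6] . (a_B, a_C, a_D, a_E) = 1/12
  [0, -1/3, 1, -7/12] . (a_B, a_C, a_D, a_E) = 1/12
  [0, -1/6, -1/2, 1] . (a_B, a_C, a_D, a_E) = 0

Solving yields:
  a_B = 1033/1965
  a_C = 341/655
  a_D = 853/1965
  a_E = 199/655

Starting state is C, so the absorption probability is a_C = 341/655.

Answer: 341/655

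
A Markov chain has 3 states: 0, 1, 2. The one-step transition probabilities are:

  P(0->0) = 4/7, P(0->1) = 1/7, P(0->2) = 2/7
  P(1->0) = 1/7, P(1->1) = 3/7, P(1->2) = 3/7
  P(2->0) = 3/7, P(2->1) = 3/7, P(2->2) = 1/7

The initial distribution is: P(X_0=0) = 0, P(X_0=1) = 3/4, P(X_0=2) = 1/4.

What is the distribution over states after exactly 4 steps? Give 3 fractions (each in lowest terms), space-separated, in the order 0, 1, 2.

Propagating the distribution step by step (d_{t+1} = d_t * P):
d_0 = (0=0, 1=3/4, 2=1/4)
  d_1[0] = 0*4/7 + 3/4*1/7 + 1/4*3/7 = 3/14
  d_1[1] = 0*1/7 + 3/4*3/7 + 1/4*3/7 = 3/7
  d_1[2] = 0*2/7 + 3/4*3/7 + 1/4*1/7 = 5/14
d_1 = (0=3/14, 1=3/7, 2=5/14)
  d_2[0] = 3/14*4/7 + 3/7*1/7 + 5/14*3/7 = 33/98
  d_2[1] = 3/14*1/7 + 3/7*3/7 + 5/14*3/7 = 18/49
  d_2[2] = 3/14*2/7 + 3/7*3/7 + 5/14*1/7 = 29/98
d_2 = (0=33/98, 1=18/49, 2=29/98)
  d_3[0] = 33/98*4/7 + 18/49*1/7 + 29/98*3/7 = 255/686
  d_3[1] = 33/98*1/7 + 18/49*3/7 + 29/98*3/7 = 114/343
  d_3[2] = 33/98*2/7 + 18/49*3/7 + 29/98*1/7 = 29/98
d_3 = (0=255/686, 1=114/343, 2=29/98)
  d_4[0] = 255/686*4/7 + 114/343*1/7 + 29/98*3/7 = 1857/4802
  d_4[1] = 255/686*1/7 + 114/343*3/7 + 29/98*3/7 = 774/2401
  d_4[2] = 255/686*2/7 + 114/343*3/7 + 29/98*1/7 = 1397/4802
d_4 = (0=1857/4802, 1=774/2401, 2=1397/4802)

Answer: 1857/4802 774/2401 1397/4802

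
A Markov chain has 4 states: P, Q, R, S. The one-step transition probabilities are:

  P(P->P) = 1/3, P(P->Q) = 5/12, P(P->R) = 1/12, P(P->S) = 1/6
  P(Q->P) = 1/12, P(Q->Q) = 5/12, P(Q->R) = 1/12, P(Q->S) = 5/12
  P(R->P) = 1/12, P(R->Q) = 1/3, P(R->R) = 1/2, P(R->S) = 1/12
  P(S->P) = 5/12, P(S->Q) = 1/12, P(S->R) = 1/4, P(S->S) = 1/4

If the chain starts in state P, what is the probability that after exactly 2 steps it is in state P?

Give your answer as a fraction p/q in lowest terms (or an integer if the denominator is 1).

Answer: 2/9

Derivation:
Computing P^2 by repeated multiplication:
P^1 =
  P: [1/3, 5/12, 1/12, 1/6]
  Q: [1/12, 5/12, 1/12, 5/12]
  R: [1/12, 1/3, 1/2, 1/12]
  S: [5/12, 1/12, 1/4, 1/4]
P^2 =
  P: [2/9, 17/48, 7/48, 5/18]
  Q: [35/144, 13/48, 3/16, 43/144]
  R: [19/144, 25/72, 11/36, 31/144]
  S: [13/48, 5/16, 11/48, 3/16]

(P^2)[P -> P] = 2/9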